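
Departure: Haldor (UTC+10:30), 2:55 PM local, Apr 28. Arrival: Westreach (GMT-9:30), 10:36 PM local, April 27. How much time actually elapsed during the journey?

3 hours 41 minutes

Departure in UTC: 2:55 PM − 10:30 = 4:25 AM on Apr 28.
Arrival in UTC: 10:36 PM + 9:30 = 8:06 AM on Apr 28.
Elapsed = 8:06 AM − 4:25 AM = 3 hours 41 minutes.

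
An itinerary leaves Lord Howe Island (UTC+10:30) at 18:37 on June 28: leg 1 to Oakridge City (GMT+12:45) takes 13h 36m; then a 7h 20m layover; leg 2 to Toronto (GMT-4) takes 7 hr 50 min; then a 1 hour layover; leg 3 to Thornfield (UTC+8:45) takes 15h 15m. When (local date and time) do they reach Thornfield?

13:53 on Jun 30

Convert departure to UTC: 18:37 − 10:30 = 08:07 UTC on Jun 28.
Add 13 hours 36 minutes leg 1 → 21:43 UTC.
Add 7 hours and 20 minutes layover in Oakridge City → 05:03 UTC (Jun 29).
Add 7 hours 50 minutes leg 2 → 12:53 UTC.
Add 1 hour layover in Toronto → 13:53 UTC.
Add 15 hours 15 minutes leg 3 → 05:08 UTC (Jun 30).
Thornfield is UTC+8:45, so local arrival = 05:08 + 8:45 = 13:53 on Jun 30.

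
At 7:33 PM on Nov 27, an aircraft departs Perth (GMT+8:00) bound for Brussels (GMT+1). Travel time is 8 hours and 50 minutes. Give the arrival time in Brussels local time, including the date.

Brussels is 7:00 behind Perth.
After 8 hours 50 minutes it is 4:23 AM (Nov 28) in Perth.
Shift by the zone difference: 4:23 AM − 7:00 = 9:23 PM on Nov 27 in Brussels.

9:23 PM on Nov 27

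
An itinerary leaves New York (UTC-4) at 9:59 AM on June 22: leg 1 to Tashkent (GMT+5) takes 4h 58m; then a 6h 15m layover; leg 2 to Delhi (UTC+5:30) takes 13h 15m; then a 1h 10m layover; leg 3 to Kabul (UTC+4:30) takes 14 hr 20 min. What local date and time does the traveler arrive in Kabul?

10:27 AM on June 24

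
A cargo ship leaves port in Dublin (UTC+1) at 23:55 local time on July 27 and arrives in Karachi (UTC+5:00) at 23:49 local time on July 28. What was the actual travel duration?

Karachi is 4:00 ahead of Dublin.
Clock-face elapsed time (ignoring zones) is 23 hours 54 minutes.
Actual elapsed = 23 hours 54 minutes − 4:00 = 19 hours 54 minutes.

19 hours 54 minutes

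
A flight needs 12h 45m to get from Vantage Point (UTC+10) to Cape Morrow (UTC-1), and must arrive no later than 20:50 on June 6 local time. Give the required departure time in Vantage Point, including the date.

Target arrival in UTC: 20:50 + 1:00 = 21:50 on Jun 6.
Subtract 12 hours and 45 minutes → departure 09:05 UTC on Jun 6.
Vantage Point is UTC+10:00: 09:05 + 10:00 = 19:05 on Jun 6.

19:05 on Jun 6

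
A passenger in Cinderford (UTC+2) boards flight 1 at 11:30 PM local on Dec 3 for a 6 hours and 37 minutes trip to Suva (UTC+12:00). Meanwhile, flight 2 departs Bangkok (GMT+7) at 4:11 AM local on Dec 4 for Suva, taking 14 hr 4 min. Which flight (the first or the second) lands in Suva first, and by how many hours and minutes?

the first, by 7 hours 8 minutes

Flight 1 in UTC: 11:30 PM − 2:00 = 9:30 PM on Dec 3.
+6 hours and 37 minutes → arrive 4:07 AM UTC on Dec 4.
Flight 2 in UTC: 4:11 AM − 7:00 = 9:11 PM on Dec 3.
+14 hours 4 minutes → arrive 11:15 AM UTC on Dec 4.
Flight 1 lands earlier by 7 hours 8 minutes.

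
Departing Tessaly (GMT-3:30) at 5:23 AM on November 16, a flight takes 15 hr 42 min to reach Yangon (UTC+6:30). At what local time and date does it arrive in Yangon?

Yangon is 10:00 ahead of Tessaly.
After 15 hours and 42 minutes it is 9:05 PM in Tessaly.
Shift by the zone difference: 9:05 PM + 10:00 = 7:05 AM on Nov 17 in Yangon.

7:05 AM on Nov 17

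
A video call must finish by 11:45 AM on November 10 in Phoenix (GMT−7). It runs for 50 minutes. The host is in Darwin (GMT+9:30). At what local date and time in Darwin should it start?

Target end time in UTC: 11:45 AM + 7:00 = 6:45 PM on Nov 10.
Subtract 50 minutes → start 5:55 PM UTC on Nov 10.
Darwin is UTC+9:30: 5:55 PM + 9:30 = 3:25 AM on Nov 11.

3:25 AM on November 11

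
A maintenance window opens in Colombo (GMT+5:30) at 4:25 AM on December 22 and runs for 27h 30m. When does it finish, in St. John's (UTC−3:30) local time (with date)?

10:55 PM on December 22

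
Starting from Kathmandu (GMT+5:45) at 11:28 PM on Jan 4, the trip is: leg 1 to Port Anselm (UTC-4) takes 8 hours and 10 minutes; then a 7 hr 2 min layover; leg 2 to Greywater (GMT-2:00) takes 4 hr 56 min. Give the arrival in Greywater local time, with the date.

11:51 AM on January 5

Convert departure to UTC: 11:28 PM − 5:45 = 5:43 PM UTC on Jan 4.
Add 8 hours and 10 minutes leg 1 → 1:53 AM UTC (Jan 5).
Add 7 hours 2 minutes layover in Port Anselm → 8:55 AM UTC.
Add 4 hours and 56 minutes leg 2 → 1:51 PM UTC.
Greywater is UTC−2:00, so local arrival = 1:51 PM − 2:00 = 11:51 AM on Jan 5.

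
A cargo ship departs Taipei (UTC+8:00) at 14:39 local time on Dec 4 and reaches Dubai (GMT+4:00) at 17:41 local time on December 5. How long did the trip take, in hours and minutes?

Departure in UTC: 14:39 − 8:00 = 06:39 on Dec 4.
Arrival in UTC: 17:41 − 4:00 = 13:41 on Dec 5.
Elapsed = 13:41 − 06:39 (+1 day) = 31 hours 2 minutes.

31 hours 2 minutes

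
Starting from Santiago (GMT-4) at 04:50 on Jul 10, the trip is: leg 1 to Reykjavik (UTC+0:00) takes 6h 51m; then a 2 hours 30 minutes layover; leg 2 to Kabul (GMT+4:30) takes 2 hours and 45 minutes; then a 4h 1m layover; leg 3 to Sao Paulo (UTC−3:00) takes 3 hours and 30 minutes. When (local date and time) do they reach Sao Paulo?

Convert departure to UTC: 04:50 + 4:00 = 08:50 UTC on Jul 10.
Add 6 hours 51 minutes leg 1 → 15:41 UTC.
Add 2 hours 30 minutes layover in Reykjavik → 18:11 UTC.
Add 2 hours and 45 minutes leg 2 → 20:56 UTC.
Add 4 hours 1 minute layover in Kabul → 00:57 UTC (Jul 11).
Add 3 hours 30 minutes leg 3 → 04:27 UTC.
Sao Paulo is UTC−3:00, so local arrival = 04:27 − 3:00 = 01:27 on Jul 11.

01:27 on July 11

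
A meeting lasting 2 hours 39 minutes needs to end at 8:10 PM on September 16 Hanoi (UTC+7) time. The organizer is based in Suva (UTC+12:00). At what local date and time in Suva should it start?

10:31 PM on September 16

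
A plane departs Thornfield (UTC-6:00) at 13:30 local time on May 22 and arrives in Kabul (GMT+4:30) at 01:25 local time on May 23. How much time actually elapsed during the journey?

Departure in UTC: 13:30 + 6:00 = 19:30 on May 22.
Arrival in UTC: 01:25 − 4:30 = 20:55 on May 22.
Elapsed = 20:55 − 19:30 = 1 hour 25 minutes.

1 hour 25 minutes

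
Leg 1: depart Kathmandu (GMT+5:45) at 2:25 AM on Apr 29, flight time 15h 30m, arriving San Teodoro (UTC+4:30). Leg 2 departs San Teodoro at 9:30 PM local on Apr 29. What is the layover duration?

4 hours 50 minutes

Convert departure to UTC: 2:25 AM − 5:45 = 8:40 PM UTC on Apr 28.
Add 15 hours and 30 minutes flight time → 12:10 PM UTC (Apr 29).
San Teodoro is UTC+4:30, so local arrival = 12:10 PM + 4:30 = 4:40 PM on Apr 29.
Layover = 9:30 PM − 4:40 PM = 4 hours 50 minutes.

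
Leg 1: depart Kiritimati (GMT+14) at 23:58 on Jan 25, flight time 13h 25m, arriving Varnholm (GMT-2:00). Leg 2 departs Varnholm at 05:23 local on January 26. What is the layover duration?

Convert departure to UTC: 23:58 − 14:00 = 09:58 UTC on Jan 25.
Add 13 hours 25 minutes flight time → 23:23 UTC.
Varnholm is UTC−2:00, so local arrival = 23:23 − 2:00 = 21:23 on Jan 25.
Layover = 05:23 − 21:23 (+1 day) = 8 hours.

8 hours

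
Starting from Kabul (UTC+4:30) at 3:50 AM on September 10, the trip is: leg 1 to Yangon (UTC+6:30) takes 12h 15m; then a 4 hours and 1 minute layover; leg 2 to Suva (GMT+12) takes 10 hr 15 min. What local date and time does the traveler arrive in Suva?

1:51 PM on Sep 11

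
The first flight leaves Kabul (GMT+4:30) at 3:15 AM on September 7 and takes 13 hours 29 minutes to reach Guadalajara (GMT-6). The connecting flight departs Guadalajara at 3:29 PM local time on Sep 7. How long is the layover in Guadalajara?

Convert departure to UTC: 3:15 AM − 4:30 = 10:45 PM UTC on Sep 6.
Add 13 hours and 29 minutes flight time → 12:14 PM UTC (Sep 7).
Guadalajara is UTC−6:00, so local arrival = 12:14 PM − 6:00 = 6:14 AM on Sep 7.
Layover = 3:29 PM − 6:14 AM = 9 hours 15 minutes.

9 hours 15 minutes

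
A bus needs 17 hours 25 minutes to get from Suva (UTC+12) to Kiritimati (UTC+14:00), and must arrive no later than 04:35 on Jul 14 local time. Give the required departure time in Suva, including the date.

Target arrival in UTC: 04:35 − 14:00 = 14:35 on Jul 13.
Subtract 17 hours 25 minutes → departure 21:10 UTC on Jul 12.
Suva is UTC+12:00: 21:10 + 12:00 = 09:10 on Jul 13.

09:10 on July 13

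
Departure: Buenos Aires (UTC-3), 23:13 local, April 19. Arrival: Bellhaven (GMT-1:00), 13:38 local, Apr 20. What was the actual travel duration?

12 hours 25 minutes

Bellhaven is 2:00 ahead of Buenos Aires.
Clock-face elapsed time (ignoring zones) is 14 hours 25 minutes.
Actual elapsed = 14 hours 25 minutes − 2:00 = 12 hours 25 minutes.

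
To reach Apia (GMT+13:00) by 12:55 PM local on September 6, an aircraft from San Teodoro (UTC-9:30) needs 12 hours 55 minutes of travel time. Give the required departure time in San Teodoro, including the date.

1:30 AM on Sep 5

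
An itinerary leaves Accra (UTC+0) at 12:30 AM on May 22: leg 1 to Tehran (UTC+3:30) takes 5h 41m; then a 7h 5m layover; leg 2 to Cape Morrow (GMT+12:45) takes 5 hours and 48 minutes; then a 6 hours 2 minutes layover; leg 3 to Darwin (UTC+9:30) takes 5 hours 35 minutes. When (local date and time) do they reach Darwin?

4:11 PM on May 23

Accra is at UTC+0, so departure is already 12:30 AM UTC on May 22.
Add 5 hours 41 minutes leg 1 → 6:11 AM UTC.
Add 7 hours 5 minutes layover in Tehran → 1:16 PM UTC.
Add 5 hours and 48 minutes leg 2 → 7:04 PM UTC.
Add 6 hours 2 minutes layover in Cape Morrow → 1:06 AM UTC (May 23).
Add 5 hours 35 minutes leg 3 → 6:41 AM UTC.
Darwin is UTC+9:30, so local arrival = 6:41 AM + 9:30 = 4:11 PM on May 23.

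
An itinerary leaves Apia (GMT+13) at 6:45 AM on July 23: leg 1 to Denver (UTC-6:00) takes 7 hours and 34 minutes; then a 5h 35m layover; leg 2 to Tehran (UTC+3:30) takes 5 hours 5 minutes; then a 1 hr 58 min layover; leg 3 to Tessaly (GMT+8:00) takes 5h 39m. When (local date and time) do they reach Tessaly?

3:36 AM on July 24

Convert departure to UTC: 6:45 AM − 13:00 = 5:45 PM UTC on Jul 22.
Add 7 hours and 34 minutes leg 1 → 1:19 AM UTC (Jul 23).
Add 5 hours and 35 minutes layover in Denver → 6:54 AM UTC.
Add 5 hours 5 minutes leg 2 → 11:59 AM UTC.
Add 1 hour 58 minutes layover in Tehran → 1:57 PM UTC.
Add 5 hours and 39 minutes leg 3 → 7:36 PM UTC.
Tessaly is UTC+8:00, so local arrival = 7:36 PM + 8:00 = 3:36 AM on Jul 24.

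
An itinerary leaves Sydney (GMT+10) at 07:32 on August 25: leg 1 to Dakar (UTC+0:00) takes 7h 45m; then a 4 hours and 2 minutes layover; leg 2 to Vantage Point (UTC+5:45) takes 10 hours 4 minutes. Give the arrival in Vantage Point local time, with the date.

Convert departure to UTC: 07:32 − 10:00 = 21:32 UTC on Aug 24.
Add 7 hours and 45 minutes leg 1 → 05:17 UTC (Aug 25).
Add 4 hours and 2 minutes layover in Dakar → 09:19 UTC.
Add 10 hours 4 minutes leg 2 → 19:23 UTC.
Vantage Point is UTC+5:45, so local arrival = 19:23 + 5:45 = 01:08 on Aug 26.

01:08 on Aug 26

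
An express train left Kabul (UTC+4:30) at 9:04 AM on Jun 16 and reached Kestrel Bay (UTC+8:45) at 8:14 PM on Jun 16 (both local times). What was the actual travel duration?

Departure in UTC: 9:04 AM − 4:30 = 4:34 AM on Jun 16.
Arrival in UTC: 8:14 PM − 8:45 = 11:29 AM on Jun 16.
Elapsed = 11:29 AM − 4:34 AM = 6 hours 55 minutes.

6 hours 55 minutes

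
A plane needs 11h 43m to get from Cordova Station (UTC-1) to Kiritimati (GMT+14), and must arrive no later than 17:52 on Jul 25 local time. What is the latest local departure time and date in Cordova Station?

15:09 on Jul 24

Target arrival in UTC: 17:52 − 14:00 = 03:52 on Jul 25.
Subtract 11 hours 43 minutes → departure 16:09 UTC on Jul 24.
Cordova Station is UTC−1:00: 16:09 − 1:00 = 15:09 on Jul 24.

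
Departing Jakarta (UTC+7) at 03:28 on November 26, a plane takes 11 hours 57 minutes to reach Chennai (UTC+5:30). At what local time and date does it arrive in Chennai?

Convert departure to UTC: 03:28 − 7:00 = 20:28 UTC on Nov 25.
Add 11 hours and 57 minutes travel time → 08:25 UTC (Nov 26).
Chennai is UTC+5:30, so local arrival = 08:25 + 5:30 = 13:55 on Nov 26.

13:55 on Nov 26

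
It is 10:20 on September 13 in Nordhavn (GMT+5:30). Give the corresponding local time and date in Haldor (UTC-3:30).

01:20 on September 13

Haldor is 9:00 behind Nordhavn.
Shift by the zone difference: 10:20 − 9:00 = 01:20 on Sep 13 in Haldor.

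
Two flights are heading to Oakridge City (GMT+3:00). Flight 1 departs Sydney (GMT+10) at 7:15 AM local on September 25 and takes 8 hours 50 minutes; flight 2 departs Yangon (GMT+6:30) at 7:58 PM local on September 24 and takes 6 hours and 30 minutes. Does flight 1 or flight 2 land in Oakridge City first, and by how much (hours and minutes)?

Flight 1 in UTC: 7:15 AM − 10:00 = 9:15 PM on Sep 24.
+8 hours and 50 minutes → arrive 6:05 AM UTC on Sep 25.
Flight 2 in UTC: 7:58 PM − 6:30 = 1:28 PM on Sep 24.
+6 hours and 30 minutes → arrive 7:58 PM UTC on Sep 24.
Flight 2 lands earlier by 10 hours 7 minutes.

the second, by 10 hours 7 minutes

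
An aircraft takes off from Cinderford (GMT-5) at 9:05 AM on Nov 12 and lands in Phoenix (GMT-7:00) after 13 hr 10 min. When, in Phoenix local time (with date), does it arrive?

Phoenix is 2:00 behind Cinderford.
After 13 hours and 10 minutes it is 10:15 PM in Cinderford.
Shift by the zone difference: 10:15 PM − 2:00 = 8:15 PM on Nov 12 in Phoenix.

8:15 PM on November 12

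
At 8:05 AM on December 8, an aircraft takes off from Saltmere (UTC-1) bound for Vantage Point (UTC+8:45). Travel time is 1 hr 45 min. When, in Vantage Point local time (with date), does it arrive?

Vantage Point is 9:45 ahead of Saltmere.
After 1 hour and 45 minutes it is 9:50 AM in Saltmere.
Shift by the zone difference: 9:50 AM + 9:45 = 7:35 PM on Dec 8 in Vantage Point.

7:35 PM on December 8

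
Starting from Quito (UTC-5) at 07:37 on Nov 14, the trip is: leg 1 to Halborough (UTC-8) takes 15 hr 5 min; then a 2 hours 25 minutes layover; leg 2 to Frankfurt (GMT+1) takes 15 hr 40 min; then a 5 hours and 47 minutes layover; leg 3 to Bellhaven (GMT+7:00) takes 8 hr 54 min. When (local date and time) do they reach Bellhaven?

Convert departure to UTC: 07:37 + 5:00 = 12:37 UTC on Nov 14.
Add 15 hours 5 minutes leg 1 → 03:42 UTC (Nov 15).
Add 2 hours and 25 minutes layover in Halborough → 06:07 UTC.
Add 15 hours and 40 minutes leg 2 → 21:47 UTC.
Add 5 hours and 47 minutes layover in Frankfurt → 03:34 UTC (Nov 16).
Add 8 hours and 54 minutes leg 3 → 12:28 UTC.
Bellhaven is UTC+7:00, so local arrival = 12:28 + 7:00 = 19:28 on Nov 16.

19:28 on November 16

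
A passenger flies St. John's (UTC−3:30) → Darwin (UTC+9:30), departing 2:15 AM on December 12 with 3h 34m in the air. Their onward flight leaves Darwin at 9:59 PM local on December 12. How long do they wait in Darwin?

3 hours 10 minutes

Convert departure to UTC: 2:15 AM + 3:30 = 5:45 AM UTC on Dec 12.
Add 3 hours 34 minutes flight time → 9:19 AM UTC.
Darwin is UTC+9:30, so local arrival = 9:19 AM + 9:30 = 6:49 PM on Dec 12.
Layover = 9:59 PM − 6:49 PM = 3 hours 10 minutes.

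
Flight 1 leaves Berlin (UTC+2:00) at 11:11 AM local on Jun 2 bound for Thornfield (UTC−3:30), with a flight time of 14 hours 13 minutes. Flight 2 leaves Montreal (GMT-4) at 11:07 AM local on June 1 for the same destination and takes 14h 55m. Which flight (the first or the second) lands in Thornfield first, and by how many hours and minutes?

the second, by 17 hours 22 minutes

Flight 1 in UTC: 11:11 AM − 2:00 = 9:11 AM on Jun 2.
+14 hours and 13 minutes → arrive 11:24 PM UTC on Jun 2.
Flight 2 in UTC: 11:07 AM + 4:00 = 3:07 PM on Jun 1.
+14 hours and 55 minutes → arrive 6:02 AM UTC on Jun 2.
Flight 2 lands earlier by 17 hours 22 minutes.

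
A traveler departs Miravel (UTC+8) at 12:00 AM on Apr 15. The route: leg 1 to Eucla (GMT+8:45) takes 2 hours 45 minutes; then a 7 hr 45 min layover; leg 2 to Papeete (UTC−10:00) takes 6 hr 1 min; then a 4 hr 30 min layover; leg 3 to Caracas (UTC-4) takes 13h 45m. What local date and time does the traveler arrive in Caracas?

10:46 PM on April 15

Convert departure to UTC: 12:00 AM − 8:00 = 4:00 PM UTC on Apr 14.
Add 2 hours 45 minutes leg 1 → 6:45 PM UTC.
Add 7 hours 45 minutes layover in Eucla → 2:30 AM UTC (Apr 15).
Add 6 hours 1 minute leg 2 → 8:31 AM UTC.
Add 4 hours and 30 minutes layover in Papeete → 1:01 PM UTC.
Add 13 hours 45 minutes leg 3 → 2:46 AM UTC (Apr 16).
Caracas is UTC−4:00, so local arrival = 2:46 AM − 4:00 = 10:46 PM on Apr 15.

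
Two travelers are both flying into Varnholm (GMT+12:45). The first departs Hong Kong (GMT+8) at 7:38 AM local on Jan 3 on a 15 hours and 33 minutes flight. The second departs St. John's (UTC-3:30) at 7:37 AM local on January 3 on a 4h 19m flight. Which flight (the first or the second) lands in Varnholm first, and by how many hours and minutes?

the first, by 15 minutes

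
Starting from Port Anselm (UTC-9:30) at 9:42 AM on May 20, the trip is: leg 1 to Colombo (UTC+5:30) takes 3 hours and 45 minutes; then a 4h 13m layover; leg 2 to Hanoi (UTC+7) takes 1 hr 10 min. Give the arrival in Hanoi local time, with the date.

Convert departure to UTC: 9:42 AM + 9:30 = 7:12 PM UTC on May 20.
Add 3 hours 45 minutes leg 1 → 10:57 PM UTC.
Add 4 hours 13 minutes layover in Colombo → 3:10 AM UTC (May 21).
Add 1 hour 10 minutes leg 2 → 4:20 AM UTC.
Hanoi is UTC+7:00, so local arrival = 4:20 AM + 7:00 = 11:20 AM on May 21.

11:20 AM on May 21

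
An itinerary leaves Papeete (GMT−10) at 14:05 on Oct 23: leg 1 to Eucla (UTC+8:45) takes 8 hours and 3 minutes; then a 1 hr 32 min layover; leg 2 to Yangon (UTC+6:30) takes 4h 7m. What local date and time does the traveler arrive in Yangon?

Convert departure to UTC: 14:05 + 10:00 = 00:05 UTC on Oct 24.
Add 8 hours 3 minutes leg 1 → 08:08 UTC.
Add 1 hour and 32 minutes layover in Eucla → 09:40 UTC.
Add 4 hours 7 minutes leg 2 → 13:47 UTC.
Yangon is UTC+6:30, so local arrival = 13:47 + 6:30 = 20:17 on Oct 24.

20:17 on October 24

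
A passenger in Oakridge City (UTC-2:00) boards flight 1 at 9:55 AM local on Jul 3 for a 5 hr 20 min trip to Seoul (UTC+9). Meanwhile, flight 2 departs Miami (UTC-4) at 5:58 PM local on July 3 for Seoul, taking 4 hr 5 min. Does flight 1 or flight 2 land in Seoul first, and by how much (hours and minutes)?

the first, by 8 hours 48 minutes

Flight 1 in UTC: 9:55 AM + 2:00 = 11:55 AM on Jul 3.
+5 hours and 20 minutes → arrive 5:15 PM UTC on Jul 3.
Flight 2 in UTC: 5:58 PM + 4:00 = 9:58 PM on Jul 3.
+4 hours 5 minutes → arrive 2:03 AM UTC on Jul 4.
Flight 1 lands earlier by 8 hours 48 minutes.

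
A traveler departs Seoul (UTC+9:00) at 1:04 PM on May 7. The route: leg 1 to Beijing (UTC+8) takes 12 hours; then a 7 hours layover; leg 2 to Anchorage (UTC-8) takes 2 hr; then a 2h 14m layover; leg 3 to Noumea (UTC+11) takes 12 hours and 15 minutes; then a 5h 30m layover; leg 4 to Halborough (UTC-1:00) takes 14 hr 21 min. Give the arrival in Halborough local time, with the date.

Convert departure to UTC: 1:04 PM − 9:00 = 4:04 AM UTC on May 7.
Add 12 hours leg 1 → 4:04 PM UTC.
Add 7 hours layover in Beijing → 11:04 PM UTC.
Add 2 hours leg 2 → 1:04 AM UTC (May 8).
Add 2 hours and 14 minutes layover in Anchorage → 3:18 AM UTC.
Add 12 hours and 15 minutes leg 3 → 3:33 PM UTC.
Add 5 hours and 30 minutes layover in Noumea → 9:03 PM UTC.
Add 14 hours and 21 minutes leg 4 → 11:24 AM UTC (May 9).
Halborough is UTC−1:00, so local arrival = 11:24 AM − 1:00 = 10:24 AM on May 9.

10:24 AM on May 9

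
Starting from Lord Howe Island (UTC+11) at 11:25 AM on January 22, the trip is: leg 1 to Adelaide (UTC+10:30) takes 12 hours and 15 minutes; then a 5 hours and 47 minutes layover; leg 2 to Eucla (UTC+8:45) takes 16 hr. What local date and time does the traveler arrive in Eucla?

Convert departure to UTC: 11:25 AM − 11:00 = 12:25 AM UTC on Jan 22.
Add 12 hours and 15 minutes leg 1 → 12:40 PM UTC.
Add 5 hours 47 minutes layover in Adelaide → 6:27 PM UTC.
Add 16 hours leg 2 → 10:27 AM UTC (Jan 23).
Eucla is UTC+8:45, so local arrival = 10:27 AM + 8:45 = 7:12 PM on Jan 23.

7:12 PM on January 23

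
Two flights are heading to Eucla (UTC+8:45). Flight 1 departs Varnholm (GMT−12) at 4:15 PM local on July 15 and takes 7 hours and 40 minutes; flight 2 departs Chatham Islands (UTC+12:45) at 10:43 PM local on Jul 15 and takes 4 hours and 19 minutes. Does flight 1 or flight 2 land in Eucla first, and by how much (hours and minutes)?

the second, by 21 hours 38 minutes

Flight 1 in UTC: 4:15 PM + 12:00 = 4:15 AM on Jul 16.
+7 hours and 40 minutes → arrive 11:55 AM UTC on Jul 16.
Flight 2 in UTC: 10:43 PM − 12:45 = 9:58 AM on Jul 15.
+4 hours 19 minutes → arrive 2:17 PM UTC on Jul 15.
Flight 2 lands earlier by 21 hours 38 minutes.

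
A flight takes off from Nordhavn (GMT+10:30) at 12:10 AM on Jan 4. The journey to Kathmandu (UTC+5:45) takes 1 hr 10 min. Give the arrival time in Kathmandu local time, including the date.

Convert departure to UTC: 12:10 AM − 10:30 = 1:40 PM UTC on Jan 3.
Add 1 hour 10 minutes travel time → 2:50 PM UTC.
Kathmandu is UTC+5:45, so local arrival = 2:50 PM + 5:45 = 8:35 PM on Jan 3.

8:35 PM on January 3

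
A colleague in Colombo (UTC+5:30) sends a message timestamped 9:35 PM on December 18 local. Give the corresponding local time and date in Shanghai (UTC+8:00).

12:05 AM on December 19

In UTC: 9:35 PM − 5:30 = 4:05 PM on Dec 18.
Shanghai is UTC+8:00: 4:05 PM + 8:00 = 12:05 AM on Dec 19.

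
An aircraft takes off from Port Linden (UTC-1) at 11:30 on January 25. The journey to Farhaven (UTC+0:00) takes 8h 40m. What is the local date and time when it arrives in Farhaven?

21:10 on January 25

Convert departure to UTC: 11:30 + 1:00 = 12:30 UTC on Jan 25.
Add 8 hours and 40 minutes travel time → 21:10 UTC.
Farhaven is UTC+0, so local arrival is the same: 21:10 on Jan 25.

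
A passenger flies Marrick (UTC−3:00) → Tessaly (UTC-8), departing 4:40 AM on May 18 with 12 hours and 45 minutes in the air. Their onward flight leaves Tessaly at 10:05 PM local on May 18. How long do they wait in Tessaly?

9 hours 40 minutes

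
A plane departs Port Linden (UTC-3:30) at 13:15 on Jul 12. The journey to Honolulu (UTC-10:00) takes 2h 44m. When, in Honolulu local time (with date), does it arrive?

Convert departure to UTC: 13:15 + 3:30 = 16:45 UTC on Jul 12.
Add 2 hours and 44 minutes travel time → 19:29 UTC.
Honolulu is UTC−10:00, so local arrival = 19:29 − 10:00 = 09:29 on Jul 12.

09:29 on Jul 12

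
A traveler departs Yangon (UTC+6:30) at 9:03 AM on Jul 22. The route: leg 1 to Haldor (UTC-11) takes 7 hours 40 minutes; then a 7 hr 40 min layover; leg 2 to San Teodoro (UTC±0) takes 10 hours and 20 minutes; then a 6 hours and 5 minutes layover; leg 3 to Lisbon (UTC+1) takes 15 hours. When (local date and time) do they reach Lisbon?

Convert departure to UTC: 9:03 AM − 6:30 = 2:33 AM UTC on Jul 22.
Add 7 hours and 40 minutes leg 1 → 10:13 AM UTC.
Add 7 hours 40 minutes layover in Haldor → 5:53 PM UTC.
Add 10 hours and 20 minutes leg 2 → 4:13 AM UTC (Jul 23).
Add 6 hours and 5 minutes layover in San Teodoro → 10:18 AM UTC.
Add 15 hours leg 3 → 1:18 AM UTC (Jul 24).
Lisbon is UTC+1:00, so local arrival = 1:18 AM + 1:00 = 2:18 AM on Jul 24.

2:18 AM on Jul 24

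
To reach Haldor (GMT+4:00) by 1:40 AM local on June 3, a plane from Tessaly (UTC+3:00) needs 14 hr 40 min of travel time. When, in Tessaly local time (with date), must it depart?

Target arrival in UTC: 1:40 AM − 4:00 = 9:40 PM on Jun 2.
Subtract 14 hours and 40 minutes → departure 7:00 AM UTC on Jun 2.
Tessaly is UTC+3:00: 7:00 AM + 3:00 = 10:00 AM on Jun 2.

10:00 AM on June 2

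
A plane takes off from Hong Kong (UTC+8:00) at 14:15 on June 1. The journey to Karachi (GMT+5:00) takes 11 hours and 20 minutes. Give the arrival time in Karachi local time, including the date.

22:35 on June 1

Convert departure to UTC: 14:15 − 8:00 = 06:15 UTC on Jun 1.
Add 11 hours and 20 minutes travel time → 17:35 UTC.
Karachi is UTC+5:00, so local arrival = 17:35 + 5:00 = 22:35 on Jun 1.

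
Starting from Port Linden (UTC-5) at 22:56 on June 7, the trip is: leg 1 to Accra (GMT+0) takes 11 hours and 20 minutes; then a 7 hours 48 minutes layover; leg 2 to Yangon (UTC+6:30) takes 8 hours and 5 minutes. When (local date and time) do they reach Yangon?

13:39 on Jun 9

Convert departure to UTC: 22:56 + 5:00 = 03:56 UTC on Jun 8.
Add 11 hours 20 minutes leg 1 → 15:16 UTC.
Add 7 hours and 48 minutes layover in Accra → 23:04 UTC.
Add 8 hours and 5 minutes leg 2 → 07:09 UTC (Jun 9).
Yangon is UTC+6:30, so local arrival = 07:09 + 6:30 = 13:39 on Jun 9.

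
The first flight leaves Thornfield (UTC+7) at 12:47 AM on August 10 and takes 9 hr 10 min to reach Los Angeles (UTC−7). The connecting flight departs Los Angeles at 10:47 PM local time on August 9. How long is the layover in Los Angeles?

2 hours 50 minutes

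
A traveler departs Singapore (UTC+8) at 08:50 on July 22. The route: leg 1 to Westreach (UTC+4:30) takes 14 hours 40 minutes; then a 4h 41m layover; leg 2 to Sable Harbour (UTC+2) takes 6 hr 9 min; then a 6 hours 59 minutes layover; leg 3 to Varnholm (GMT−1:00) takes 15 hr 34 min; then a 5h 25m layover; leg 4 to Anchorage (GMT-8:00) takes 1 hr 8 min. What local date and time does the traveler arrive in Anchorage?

Convert departure to UTC: 08:50 − 8:00 = 00:50 UTC on Jul 22.
Add 14 hours 40 minutes leg 1 → 15:30 UTC.
Add 4 hours and 41 minutes layover in Westreach → 20:11 UTC.
Add 6 hours and 9 minutes leg 2 → 02:20 UTC (Jul 23).
Add 6 hours and 59 minutes layover in Sable Harbour → 09:19 UTC.
Add 15 hours 34 minutes leg 3 → 00:53 UTC (Jul 24).
Add 5 hours 25 minutes layover in Varnholm → 06:18 UTC.
Add 1 hour 8 minutes leg 4 → 07:26 UTC.
Anchorage is UTC−8:00, so local arrival = 07:26 − 8:00 = 23:26 on Jul 23.

23:26 on July 23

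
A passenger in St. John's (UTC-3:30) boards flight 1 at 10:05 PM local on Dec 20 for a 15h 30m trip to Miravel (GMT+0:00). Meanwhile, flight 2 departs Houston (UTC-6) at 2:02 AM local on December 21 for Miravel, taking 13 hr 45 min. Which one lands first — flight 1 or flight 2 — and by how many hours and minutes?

Flight 1 in UTC: 10:05 PM + 3:30 = 1:35 AM on Dec 21.
+15 hours 30 minutes → arrive 5:05 PM UTC on Dec 21.
Flight 2 in UTC: 2:02 AM + 6:00 = 8:02 AM on Dec 21.
+13 hours and 45 minutes → arrive 9:47 PM UTC on Dec 21.
Flight 1 lands earlier by 4 hours 42 minutes.

the first, by 4 hours 42 minutes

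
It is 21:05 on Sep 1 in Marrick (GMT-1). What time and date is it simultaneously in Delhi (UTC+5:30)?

03:35 on Sep 2

In UTC: 21:05 + 1:00 = 22:05 on Sep 1.
Delhi is UTC+5:30: 22:05 + 5:30 = 03:35 on Sep 2.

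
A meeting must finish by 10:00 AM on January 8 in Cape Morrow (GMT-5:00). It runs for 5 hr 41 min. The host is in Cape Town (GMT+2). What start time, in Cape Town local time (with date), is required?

Target end time in UTC: 10:00 AM + 5:00 = 3:00 PM on Jan 8.
Subtract 5 hours 41 minutes → start 9:19 AM UTC on Jan 8.
Cape Town is UTC+2:00: 9:19 AM + 2:00 = 11:19 AM on Jan 8.

11:19 AM on January 8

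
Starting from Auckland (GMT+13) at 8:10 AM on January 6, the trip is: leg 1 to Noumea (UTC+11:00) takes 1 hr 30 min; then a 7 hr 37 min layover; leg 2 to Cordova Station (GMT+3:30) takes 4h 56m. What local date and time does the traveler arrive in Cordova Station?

Convert departure to UTC: 8:10 AM − 13:00 = 7:10 PM UTC on Jan 5.
Add 1 hour 30 minutes leg 1 → 8:40 PM UTC.
Add 7 hours and 37 minutes layover in Noumea → 4:17 AM UTC (Jan 6).
Add 4 hours 56 minutes leg 2 → 9:13 AM UTC.
Cordova Station is UTC+3:30, so local arrival = 9:13 AM + 3:30 = 12:43 PM on Jan 6.

12:43 PM on January 6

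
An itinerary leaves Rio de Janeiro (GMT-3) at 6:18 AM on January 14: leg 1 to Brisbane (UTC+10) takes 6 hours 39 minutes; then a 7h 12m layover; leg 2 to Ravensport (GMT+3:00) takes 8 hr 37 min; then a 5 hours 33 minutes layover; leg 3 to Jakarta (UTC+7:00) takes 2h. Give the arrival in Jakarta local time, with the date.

10:19 PM on Jan 15

Convert departure to UTC: 6:18 AM + 3:00 = 9:18 AM UTC on Jan 14.
Add 6 hours 39 minutes leg 1 → 3:57 PM UTC.
Add 7 hours 12 minutes layover in Brisbane → 11:09 PM UTC.
Add 8 hours and 37 minutes leg 2 → 7:46 AM UTC (Jan 15).
Add 5 hours 33 minutes layover in Ravensport → 1:19 PM UTC.
Add 2 hours leg 3 → 3:19 PM UTC.
Jakarta is UTC+7:00, so local arrival = 3:19 PM + 7:00 = 10:19 PM on Jan 15.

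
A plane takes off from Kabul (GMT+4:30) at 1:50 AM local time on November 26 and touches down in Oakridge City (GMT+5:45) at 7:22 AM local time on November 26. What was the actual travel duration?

Oakridge City is 1:15 ahead of Kabul.
Clock-face elapsed time (ignoring zones) is 5 hours 32 minutes.
Actual elapsed = 5 hours 32 minutes − 1:15 = 4 hours 17 minutes.

4 hours 17 minutes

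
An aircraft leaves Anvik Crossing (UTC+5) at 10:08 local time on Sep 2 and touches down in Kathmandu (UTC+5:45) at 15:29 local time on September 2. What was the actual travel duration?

4 hours 36 minutes

Departure in UTC: 10:08 − 5:00 = 05:08 on Sep 2.
Arrival in UTC: 15:29 − 5:45 = 09:44 on Sep 2.
Elapsed = 09:44 − 05:08 = 4 hours 36 minutes.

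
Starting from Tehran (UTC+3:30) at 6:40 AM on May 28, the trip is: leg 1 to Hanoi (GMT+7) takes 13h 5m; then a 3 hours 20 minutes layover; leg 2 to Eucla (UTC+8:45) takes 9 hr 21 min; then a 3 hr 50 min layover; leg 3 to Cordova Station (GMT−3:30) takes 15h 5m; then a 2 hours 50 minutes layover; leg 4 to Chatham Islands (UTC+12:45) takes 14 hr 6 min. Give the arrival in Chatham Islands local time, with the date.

5:32 AM on May 31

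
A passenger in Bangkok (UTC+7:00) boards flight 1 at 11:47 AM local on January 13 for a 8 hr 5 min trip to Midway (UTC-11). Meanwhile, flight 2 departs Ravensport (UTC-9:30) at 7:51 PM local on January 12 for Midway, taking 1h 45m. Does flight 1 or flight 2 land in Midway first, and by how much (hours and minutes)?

the second, by 5 hours 46 minutes

Flight 1 in UTC: 11:47 AM − 7:00 = 4:47 AM on Jan 13.
+8 hours and 5 minutes → arrive 12:52 PM UTC on Jan 13.
Flight 2 in UTC: 7:51 PM + 9:30 = 5:21 AM on Jan 13.
+1 hour 45 minutes → arrive 7:06 AM UTC on Jan 13.
Flight 2 lands earlier by 5 hours 46 minutes.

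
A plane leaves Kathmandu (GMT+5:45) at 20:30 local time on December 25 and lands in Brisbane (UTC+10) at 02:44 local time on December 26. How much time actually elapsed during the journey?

Departure in UTC: 20:30 − 5:45 = 14:45 on Dec 25.
Arrival in UTC: 02:44 − 10:00 = 16:44 on Dec 25.
Elapsed = 16:44 − 14:45 = 1 hour 59 minutes.

1 hour 59 minutes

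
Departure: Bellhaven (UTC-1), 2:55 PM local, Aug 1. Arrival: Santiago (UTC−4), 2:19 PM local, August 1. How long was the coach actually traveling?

2 hours 24 minutes

Departure in UTC: 2:55 PM + 1:00 = 3:55 PM on Aug 1.
Arrival in UTC: 2:19 PM + 4:00 = 6:19 PM on Aug 1.
Elapsed = 6:19 PM − 3:55 PM = 2 hours 24 minutes.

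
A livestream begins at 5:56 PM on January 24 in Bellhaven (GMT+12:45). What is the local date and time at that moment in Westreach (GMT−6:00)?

11:11 PM on January 23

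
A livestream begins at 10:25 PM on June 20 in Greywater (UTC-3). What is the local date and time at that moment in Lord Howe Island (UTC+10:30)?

11:55 AM on Jun 21

In UTC: 10:25 PM + 3:00 = 1:25 AM on Jun 21.
Lord Howe Island is UTC+10:30: 1:25 AM + 10:30 = 11:55 AM on Jun 21.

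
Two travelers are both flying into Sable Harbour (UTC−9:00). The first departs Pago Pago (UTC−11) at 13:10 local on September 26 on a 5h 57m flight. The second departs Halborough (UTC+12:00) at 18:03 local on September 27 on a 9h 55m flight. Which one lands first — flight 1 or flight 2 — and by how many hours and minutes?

the first, by 9 hours 51 minutes

Flight 1 in UTC: 13:10 + 11:00 = 00:10 on Sep 27.
+5 hours and 57 minutes → arrive 06:07 UTC on Sep 27.
Flight 2 in UTC: 18:03 − 12:00 = 06:03 on Sep 27.
+9 hours and 55 minutes → arrive 15:58 UTC on Sep 27.
Flight 1 lands earlier by 9 hours 51 minutes.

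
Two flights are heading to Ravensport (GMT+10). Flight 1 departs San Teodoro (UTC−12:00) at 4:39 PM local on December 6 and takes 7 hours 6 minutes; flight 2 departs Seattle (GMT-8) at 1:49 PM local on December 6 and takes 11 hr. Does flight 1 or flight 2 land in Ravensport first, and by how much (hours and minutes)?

Flight 1 in UTC: 4:39 PM + 12:00 = 4:39 AM on Dec 7.
+7 hours and 6 minutes → arrive 11:45 AM UTC on Dec 7.
Flight 2 in UTC: 1:49 PM + 8:00 = 9:49 PM on Dec 6.
+11 hours → arrive 8:49 AM UTC on Dec 7.
Flight 2 lands earlier by 2 hours 56 minutes.

the second, by 2 hours 56 minutes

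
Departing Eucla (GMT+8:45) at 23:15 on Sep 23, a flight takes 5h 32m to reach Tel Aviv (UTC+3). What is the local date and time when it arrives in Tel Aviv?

23:02 on Sep 23

Tel Aviv is 5:45 behind Eucla.
After 5 hours 32 minutes it is 04:47 (Sep 24) in Eucla.
Shift by the zone difference: 04:47 − 5:45 = 23:02 on Sep 23 in Tel Aviv.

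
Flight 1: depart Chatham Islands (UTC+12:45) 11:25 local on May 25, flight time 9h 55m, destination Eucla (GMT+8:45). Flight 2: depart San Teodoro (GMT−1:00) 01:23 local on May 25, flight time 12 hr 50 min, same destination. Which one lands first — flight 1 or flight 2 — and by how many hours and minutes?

the first, by 6 hours 38 minutes

Flight 1 in UTC: 11:25 − 12:45 = 22:40 on May 24.
+9 hours 55 minutes → arrive 08:35 UTC on May 25.
Flight 2 in UTC: 01:23 + 1:00 = 02:23 on May 25.
+12 hours and 50 minutes → arrive 15:13 UTC on May 25.
Flight 1 lands earlier by 6 hours 38 minutes.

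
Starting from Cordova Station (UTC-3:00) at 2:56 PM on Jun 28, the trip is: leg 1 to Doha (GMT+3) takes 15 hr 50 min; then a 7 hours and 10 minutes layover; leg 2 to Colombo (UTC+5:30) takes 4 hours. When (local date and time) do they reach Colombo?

Convert departure to UTC: 2:56 PM + 3:00 = 5:56 PM UTC on Jun 28.
Add 15 hours 50 minutes leg 1 → 9:46 AM UTC (Jun 29).
Add 7 hours and 10 minutes layover in Doha → 4:56 PM UTC.
Add 4 hours leg 2 → 8:56 PM UTC.
Colombo is UTC+5:30, so local arrival = 8:56 PM + 5:30 = 2:26 AM on Jun 30.

2:26 AM on June 30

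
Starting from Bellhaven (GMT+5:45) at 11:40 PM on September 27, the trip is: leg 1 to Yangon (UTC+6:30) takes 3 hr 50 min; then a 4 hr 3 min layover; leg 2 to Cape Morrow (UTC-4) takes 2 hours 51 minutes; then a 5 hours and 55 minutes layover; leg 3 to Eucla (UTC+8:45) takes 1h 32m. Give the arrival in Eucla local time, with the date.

8:51 PM on September 28

Convert departure to UTC: 11:40 PM − 5:45 = 5:55 PM UTC on Sep 27.
Add 3 hours 50 minutes leg 1 → 9:45 PM UTC.
Add 4 hours and 3 minutes layover in Yangon → 1:48 AM UTC (Sep 28).
Add 2 hours and 51 minutes leg 2 → 4:39 AM UTC.
Add 5 hours and 55 minutes layover in Cape Morrow → 10:34 AM UTC.
Add 1 hour and 32 minutes leg 3 → 12:06 PM UTC.
Eucla is UTC+8:45, so local arrival = 12:06 PM + 8:45 = 8:51 PM on Sep 28.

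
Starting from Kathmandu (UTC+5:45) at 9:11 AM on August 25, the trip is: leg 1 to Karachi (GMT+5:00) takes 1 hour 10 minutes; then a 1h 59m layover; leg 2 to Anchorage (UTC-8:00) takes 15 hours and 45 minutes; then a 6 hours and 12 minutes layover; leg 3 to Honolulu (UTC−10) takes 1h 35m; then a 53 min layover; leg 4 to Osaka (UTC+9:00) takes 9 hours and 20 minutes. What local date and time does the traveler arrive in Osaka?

Convert departure to UTC: 9:11 AM − 5:45 = 3:26 AM UTC on Aug 25.
Add 1 hour 10 minutes leg 1 → 4:36 AM UTC.
Add 1 hour and 59 minutes layover in Karachi → 6:35 AM UTC.
Add 15 hours 45 minutes leg 2 → 10:20 PM UTC.
Add 6 hours 12 minutes layover in Anchorage → 4:32 AM UTC (Aug 26).
Add 1 hour 35 minutes leg 3 → 6:07 AM UTC.
Add 53 minutes layover in Honolulu → 7:00 AM UTC.
Add 9 hours and 20 minutes leg 4 → 4:20 PM UTC.
Osaka is UTC+9:00, so local arrival = 4:20 PM + 9:00 = 1:20 AM on Aug 27.

1:20 AM on Aug 27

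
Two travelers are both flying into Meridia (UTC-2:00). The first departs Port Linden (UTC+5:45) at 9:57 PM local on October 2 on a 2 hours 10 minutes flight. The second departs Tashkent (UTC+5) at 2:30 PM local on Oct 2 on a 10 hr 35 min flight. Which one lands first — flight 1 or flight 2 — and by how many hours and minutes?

the first, by 1 hour 43 minutes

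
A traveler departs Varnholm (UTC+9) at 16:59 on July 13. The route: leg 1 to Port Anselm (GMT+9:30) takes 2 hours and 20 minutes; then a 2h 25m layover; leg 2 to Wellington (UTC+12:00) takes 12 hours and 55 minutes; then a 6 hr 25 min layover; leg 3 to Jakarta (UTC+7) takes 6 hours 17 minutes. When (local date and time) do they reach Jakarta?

21:21 on July 14

Convert departure to UTC: 16:59 − 9:00 = 07:59 UTC on Jul 13.
Add 2 hours and 20 minutes leg 1 → 10:19 UTC.
Add 2 hours and 25 minutes layover in Port Anselm → 12:44 UTC.
Add 12 hours 55 minutes leg 2 → 01:39 UTC (Jul 14).
Add 6 hours and 25 minutes layover in Wellington → 08:04 UTC.
Add 6 hours and 17 minutes leg 3 → 14:21 UTC.
Jakarta is UTC+7:00, so local arrival = 14:21 + 7:00 = 21:21 on Jul 14.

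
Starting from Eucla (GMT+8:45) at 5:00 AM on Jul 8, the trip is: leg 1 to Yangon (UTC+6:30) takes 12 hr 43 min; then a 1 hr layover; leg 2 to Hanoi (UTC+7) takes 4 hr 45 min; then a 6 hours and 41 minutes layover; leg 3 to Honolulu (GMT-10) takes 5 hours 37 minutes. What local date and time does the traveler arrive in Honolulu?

5:01 PM on July 8

Convert departure to UTC: 5:00 AM − 8:45 = 8:15 PM UTC on Jul 7.
Add 12 hours 43 minutes leg 1 → 8:58 AM UTC (Jul 8).
Add 1 hour layover in Yangon → 9:58 AM UTC.
Add 4 hours and 45 minutes leg 2 → 2:43 PM UTC.
Add 6 hours and 41 minutes layover in Hanoi → 9:24 PM UTC.
Add 5 hours 37 minutes leg 3 → 3:01 AM UTC (Jul 9).
Honolulu is UTC−10:00, so local arrival = 3:01 AM − 10:00 = 5:01 PM on Jul 8.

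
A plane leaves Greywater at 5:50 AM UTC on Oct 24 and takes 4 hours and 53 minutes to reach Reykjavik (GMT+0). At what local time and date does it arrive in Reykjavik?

Departure is given in UTC: 5:50 AM on Oct 24.
Add 4 hours 53 minutes → 10:43 AM UTC.
Reykjavik is UTC+0, so local arrival is 10:43 AM on Oct 24.

10:43 AM on October 24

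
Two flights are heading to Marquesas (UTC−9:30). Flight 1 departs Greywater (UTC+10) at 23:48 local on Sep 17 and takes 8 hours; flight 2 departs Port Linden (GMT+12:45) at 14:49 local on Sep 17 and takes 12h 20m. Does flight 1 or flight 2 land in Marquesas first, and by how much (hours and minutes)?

the second, by 7 hours 24 minutes

Flight 1 in UTC: 23:48 − 10:00 = 13:48 on Sep 17.
+8 hours → arrive 21:48 UTC on Sep 17.
Flight 2 in UTC: 14:49 − 12:45 = 02:04 on Sep 17.
+12 hours 20 minutes → arrive 14:24 UTC on Sep 17.
Flight 2 lands earlier by 7 hours 24 minutes.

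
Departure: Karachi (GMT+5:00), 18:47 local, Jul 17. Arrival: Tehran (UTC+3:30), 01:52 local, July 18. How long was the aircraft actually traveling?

Departure in UTC: 18:47 − 5:00 = 13:47 on Jul 17.
Arrival in UTC: 01:52 − 3:30 = 22:22 on Jul 17.
Elapsed = 22:22 − 13:47 = 8 hours 35 minutes.

8 hours 35 minutes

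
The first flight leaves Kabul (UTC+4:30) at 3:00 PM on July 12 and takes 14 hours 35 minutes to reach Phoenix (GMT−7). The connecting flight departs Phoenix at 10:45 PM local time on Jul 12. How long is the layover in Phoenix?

Convert departure to UTC: 3:00 PM − 4:30 = 10:30 AM UTC on Jul 12.
Add 14 hours and 35 minutes flight time → 1:05 AM UTC (Jul 13).
Phoenix is UTC−7:00, so local arrival = 1:05 AM − 7:00 = 6:05 PM on Jul 12.
Layover = 10:45 PM − 6:05 PM = 4 hours 40 minutes.

4 hours 40 minutes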